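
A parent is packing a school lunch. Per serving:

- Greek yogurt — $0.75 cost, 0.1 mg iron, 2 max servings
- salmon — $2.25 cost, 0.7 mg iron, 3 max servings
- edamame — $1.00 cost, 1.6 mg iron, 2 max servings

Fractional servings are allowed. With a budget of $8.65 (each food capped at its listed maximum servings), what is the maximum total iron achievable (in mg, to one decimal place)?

5.3 mg

Iron per dollar: edamame 1.6, salmon 0.3111, Greek yogurt 0.1333.
Take 2 servings of edamame: spends $2.00, +3.2 mg iron (running total 3.2 mg).
Take 2.956 servings of salmon: spends $6.65, +2.1 mg iron (running total 5.3 mg).
Greedy by best ratio exhausts the cost allowance optimally: 5.3 mg.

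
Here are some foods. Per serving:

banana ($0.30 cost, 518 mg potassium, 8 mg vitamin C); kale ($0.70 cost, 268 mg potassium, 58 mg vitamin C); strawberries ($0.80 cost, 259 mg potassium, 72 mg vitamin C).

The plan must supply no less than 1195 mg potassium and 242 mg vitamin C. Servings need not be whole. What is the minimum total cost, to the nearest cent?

The cheapest plan sits at a corner of the feasible region — with two constraints it uses at most two foods.
banana only: max(1195/518, 242/8) = 30.25 servings → $9.07.
kale only: max(1195/268, 242/58) = 4.459 servings → $3.12.
strawberries only: max(1195/259, 242/72) = 4.614 servings → $3.69.
banana + kale with both tight: 0.1596 servings and 4.15 servings → $2.95.
banana + strawberries with both tight: 0.6632 servings and 3.287 servings → $2.83.
kale + strawberries: the both-tight solution has a negative serving — not a feasible corner.
The minimum over all feasible corners is $2.83.

$2.83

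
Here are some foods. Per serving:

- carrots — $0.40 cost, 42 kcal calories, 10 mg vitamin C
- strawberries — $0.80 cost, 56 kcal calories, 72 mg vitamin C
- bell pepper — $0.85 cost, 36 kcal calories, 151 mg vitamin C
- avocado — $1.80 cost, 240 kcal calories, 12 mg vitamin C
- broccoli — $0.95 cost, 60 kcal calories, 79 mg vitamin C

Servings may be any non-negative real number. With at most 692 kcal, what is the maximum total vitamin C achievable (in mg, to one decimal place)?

2902.6 mg

Vitamin C per kcal: bell pepper 4.194, broccoli 1.317, strawberries 1.286, carrots 0.2381, avocado 0.05.
With no serving limits, spend the whole calories allowance on bell pepper: 692 kcal / 36 kcal × 151 mg = 2902.6 mg.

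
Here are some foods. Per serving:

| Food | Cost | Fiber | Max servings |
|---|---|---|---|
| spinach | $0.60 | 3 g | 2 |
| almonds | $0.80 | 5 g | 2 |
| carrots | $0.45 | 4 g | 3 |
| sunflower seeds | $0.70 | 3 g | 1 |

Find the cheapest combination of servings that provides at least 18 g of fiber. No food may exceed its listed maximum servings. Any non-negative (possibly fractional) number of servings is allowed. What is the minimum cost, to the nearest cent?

Cost per g of fiber: carrots $0.1125, almonds $0.1600, spinach $0.2000, sunflower seeds $0.2333.
Take 3 servings of carrots: +12.0 g fiber for $1.35 (total $1.35, still need 6.0 g).
Take 1.2 servings of almonds: +6.0 g fiber for $0.96 (total $2.31, still need 0.0 g).
Filling from the cheapest source first is optimal under one linear minimum: $2.31.

$2.31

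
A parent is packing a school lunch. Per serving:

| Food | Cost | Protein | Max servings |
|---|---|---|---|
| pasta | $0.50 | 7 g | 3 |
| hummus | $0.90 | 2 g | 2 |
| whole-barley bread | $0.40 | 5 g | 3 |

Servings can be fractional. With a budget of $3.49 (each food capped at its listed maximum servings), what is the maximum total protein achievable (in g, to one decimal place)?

Protein per dollar: pasta 14, whole-barley bread 12.5, hummus 2.222.
Take 3 servings of pasta: spends $1.50, +21.0 g protein (running total 21.0 g).
Take 3 servings of whole-barley bread: spends $1.20, +15.0 g protein (running total 36.0 g).
Take 0.8778 servings of hummus: spends $0.79, +1.8 g protein (running total 37.8 g).
Greedy by best ratio exhausts the cost allowance optimally: 37.8 g.

37.8 g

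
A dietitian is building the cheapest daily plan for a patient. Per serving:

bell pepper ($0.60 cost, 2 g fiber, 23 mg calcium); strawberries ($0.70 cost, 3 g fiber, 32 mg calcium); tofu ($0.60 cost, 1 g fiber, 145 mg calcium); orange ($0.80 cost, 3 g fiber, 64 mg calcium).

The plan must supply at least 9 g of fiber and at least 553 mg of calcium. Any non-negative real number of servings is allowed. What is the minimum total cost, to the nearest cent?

$3.35

Minimising a linear cost over {fiber ≥ 9, calcium ≥ 553, servings ≥ 0} — the optimum is at a vertex, using one or two foods.
bell pepper only: max(9/2, 553/23) = 24.04 servings → $14.43.
strawberries only: max(9/3, 553/32) = 17.28 servings → $12.10.
tofu only: max(9/1, 553/145) = 9 servings → $5.40.
orange only: max(9/3, 553/64) = 8.641 servings → $6.91.
bell pepper + strawberries with both targets exact would need a negative amount; discard.
bell pepper + tofu with both tight: 2.816 servings and 3.367 servings → $3.71.
bell pepper + orange: intersection lies outside the first quadrant.
strawberries + tofu with both tight: 1.866 servings and 3.402 servings → $3.35.
strawberries + orange with both targets exact would need a negative amount; discard.
tofu + orange with both tight: 2.919 servings and 2.027 servings → $3.37.
So the least-cost plan costs $3.35.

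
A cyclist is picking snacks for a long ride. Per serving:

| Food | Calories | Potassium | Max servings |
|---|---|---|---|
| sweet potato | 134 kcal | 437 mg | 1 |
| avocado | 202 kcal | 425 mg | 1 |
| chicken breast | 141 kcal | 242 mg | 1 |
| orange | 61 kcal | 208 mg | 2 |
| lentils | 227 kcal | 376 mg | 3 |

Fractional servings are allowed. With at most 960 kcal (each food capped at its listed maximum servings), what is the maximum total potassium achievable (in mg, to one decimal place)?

Potassium per kcal: orange 3.41, sweet potato 3.261, avocado 2.104, chicken breast 1.716, lentils 1.656.
Take 2 servings of orange: uses 122 kcal, +416.0 mg potassium (running total 416.0 mg).
Take 1 serving of sweet potato: uses 134 kcal, +437.0 mg potassium (running total 853.0 mg).
Take 1 serving of avocado: uses 202 kcal, +425.0 mg potassium (running total 1278.0 mg).
Take 1 serving of chicken breast: uses 141 kcal, +242.0 mg potassium (running total 1520.0 mg).
Take 1.59 servings of lentils: uses 361 kcal, +598.0 mg potassium (running total 2118.0 mg).
Greedy by best ratio exhausts the calories allowance optimally: 2118.0 mg.

2118.0 mg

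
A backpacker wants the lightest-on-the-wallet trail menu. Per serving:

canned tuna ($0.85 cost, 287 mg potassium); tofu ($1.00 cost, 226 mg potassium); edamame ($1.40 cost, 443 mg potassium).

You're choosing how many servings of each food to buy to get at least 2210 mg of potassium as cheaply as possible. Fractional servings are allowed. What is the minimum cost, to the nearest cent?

Cost per mg of potassium: canned tuna $0.0030, edamame $0.0032, tofu $0.0044.
With no serving limits, use only canned tuna: 2210 mg / 287 mg = 7.7 servings × $0.85 = $6.55.

$6.55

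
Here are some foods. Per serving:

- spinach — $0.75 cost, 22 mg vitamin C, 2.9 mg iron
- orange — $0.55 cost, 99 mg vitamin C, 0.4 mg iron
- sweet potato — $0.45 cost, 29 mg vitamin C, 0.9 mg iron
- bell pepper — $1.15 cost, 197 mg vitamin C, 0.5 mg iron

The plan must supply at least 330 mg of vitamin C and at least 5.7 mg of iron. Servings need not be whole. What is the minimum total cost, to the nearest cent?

For a min-cost LP with two ≥-constraints, a basic feasible solution has at most two positive variables.
spinach only: max(330/22, 5.7/2.9) = 15 servings → $11.25.
orange only: max(330/99, 5.7/0.4) = 14.25 servings → $7.84.
sweet potato only: max(330/29, 5.7/0.9) = 11.38 servings → $5.12.
bell pepper only: max(330/197, 5.7/0.5) = 11.4 servings → $13.11.
spinach + orange with both tight: 1.553 servings and 2.988 servings → $2.81.
spinach + sweet potato: intersection lies outside the first quadrant.
spinach + bell pepper with both tight: 1.71 servings and 1.484 servings → $2.99.
orange + sweet potato with both tight: 1.699 servings and 5.578 servings → $3.44.
orange + bell pepper with both targets exact would need a negative amount; discard.
sweet potato + bell pepper with both tight: 5.884 servings and 0.809 servings → $3.58.
So the least-cost plan costs $2.81.

$2.81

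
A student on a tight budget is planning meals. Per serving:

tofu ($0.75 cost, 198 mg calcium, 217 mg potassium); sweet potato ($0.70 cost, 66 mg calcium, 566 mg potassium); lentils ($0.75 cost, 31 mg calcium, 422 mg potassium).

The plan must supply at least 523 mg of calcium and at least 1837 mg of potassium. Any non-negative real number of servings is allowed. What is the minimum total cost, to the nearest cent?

At the optimum either one food covers both requirements or two foods hit both targets exactly; no other combination can be cheaper.
tofu only: max(523/198, 1837/217) = 8.465 servings → $6.35.
sweet potato only: max(523/66, 1837/566) = 7.924 servings → $5.55.
lentils only: max(523/31, 1837/422) = 16.87 servings → $12.65.
tofu + sweet potato with both tight: 1.788 servings and 2.56 servings → $3.13.
tofu + lentils with both tight: 2.131 servings and 3.257 servings → $4.04.
sweet potato + lentils: intersection lies outside the first quadrant.
The minimum over all feasible corners is $3.13.

$3.13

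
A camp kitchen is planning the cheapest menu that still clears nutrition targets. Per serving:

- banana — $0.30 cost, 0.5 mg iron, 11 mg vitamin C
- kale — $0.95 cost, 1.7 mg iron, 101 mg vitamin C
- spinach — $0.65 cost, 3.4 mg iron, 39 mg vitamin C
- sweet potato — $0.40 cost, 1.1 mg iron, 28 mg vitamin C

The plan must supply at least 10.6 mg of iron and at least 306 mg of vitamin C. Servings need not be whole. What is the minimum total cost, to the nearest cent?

With two linear requirements the optimum uses one or two foods; enumerate the corners.
banana only: max(10.6/0.5, 306/11) = 27.82 servings → $8.35.
kale only: max(10.6/1.7, 306/101) = 6.235 servings → $5.92.
spinach only: max(10.6/3.4, 306/39) = 7.846 servings → $5.10.
sweet potato only: max(10.6/1.1, 306/28) = 10.93 servings → $4.37.
banana + kale with both tight: 17.31 servings and 1.145 servings → $6.28.
banana + spinach: intersection lies outside the first quadrant.
banana + sweet potato with both targets exact would need a negative amount; discard.
kale + spinach with both tight: 2.263 servings and 1.986 servings → $3.44.
kale + sweet potato with both tight: 0.6268 servings and 8.668 servings → $4.06.
spinach + sweet potato: the both-tight solution has a negative serving — not a feasible corner.
Cheapest feasible corner: $3.44.

$3.44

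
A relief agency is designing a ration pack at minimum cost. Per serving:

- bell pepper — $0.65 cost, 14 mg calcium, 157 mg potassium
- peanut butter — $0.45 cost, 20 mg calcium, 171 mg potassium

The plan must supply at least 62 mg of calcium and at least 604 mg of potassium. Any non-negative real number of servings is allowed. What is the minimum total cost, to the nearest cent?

An LP optimum is at a vertex; with two nutrient constraints at most two foods are used. Check each candidate.
bell pepper only: max(62/14, 604/157) = 4.429 servings → $2.88.
peanut butter only: max(62/20, 604/171) = 3.532 servings → $1.59.
bell pepper + peanut butter with both tight: 1.981 servings and 1.713 servings → $2.06.
So the least-cost plan costs $1.59.

$1.59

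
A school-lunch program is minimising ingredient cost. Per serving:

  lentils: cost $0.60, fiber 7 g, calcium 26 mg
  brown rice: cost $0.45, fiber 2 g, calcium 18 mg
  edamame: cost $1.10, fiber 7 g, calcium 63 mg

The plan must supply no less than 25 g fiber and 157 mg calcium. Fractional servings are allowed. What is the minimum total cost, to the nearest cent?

$3.01

lentils only: max(25/7, 157/26) = 6.038 servings → $3.62.
brown rice only: max(25/2, 157/18) = 12.5 servings → $5.62.
edamame only: max(25/7, 157/63) = 3.571 servings → $3.93.
lentils + brown rice with both tight: 1.838 servings and 6.068 servings → $3.83.
lentils + edamame with both tight: 1.838 servings and 1.734 servings → $3.01.
brown rice + edamame (both tight): parallel constraints — no distinct corner.
Cheapest feasible corner: $3.01.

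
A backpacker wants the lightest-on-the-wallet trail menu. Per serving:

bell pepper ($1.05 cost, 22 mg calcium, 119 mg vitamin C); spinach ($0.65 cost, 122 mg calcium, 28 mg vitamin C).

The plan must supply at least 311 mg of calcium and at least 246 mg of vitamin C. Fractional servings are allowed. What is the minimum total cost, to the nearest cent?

$3.09

bell pepper only: max(311/22, 246/119) = 14.14 servings → $14.84.
spinach only: max(311/122, 246/28) = 8.786 servings → $5.71.
bell pepper + spinach with both tight: 1.532 servings and 2.273 servings → $3.09.
Cheapest feasible corner: $3.09.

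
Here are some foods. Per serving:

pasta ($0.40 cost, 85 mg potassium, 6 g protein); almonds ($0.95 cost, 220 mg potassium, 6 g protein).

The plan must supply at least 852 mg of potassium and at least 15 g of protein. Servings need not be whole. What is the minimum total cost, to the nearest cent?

At the optimum either one food covers both requirements or two foods hit both targets exactly; no other combination can be cheaper.
pasta only: max(852/85, 15/6) = 10.02 servings → $4.01.
almonds only: max(852/220, 15/6) = 3.873 servings → $3.68.
pasta + almonds: the both-tight solution has a negative serving — not a feasible corner.
So the least-cost plan costs $3.68.

$3.68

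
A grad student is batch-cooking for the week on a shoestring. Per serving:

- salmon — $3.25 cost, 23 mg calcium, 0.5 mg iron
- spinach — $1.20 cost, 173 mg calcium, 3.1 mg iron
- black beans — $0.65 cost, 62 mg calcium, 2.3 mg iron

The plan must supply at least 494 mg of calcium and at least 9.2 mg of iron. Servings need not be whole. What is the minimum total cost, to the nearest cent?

$3.49

For a min-cost LP with two ≥-constraints, a basic feasible solution has at most two positive variables.
salmon only: max(494/23, 9.2/0.5) = 21.48 servings → $69.80.
spinach only: max(494/173, 9.2/3.1) = 2.968 servings → $3.56.
black beans only: max(494/62, 9.2/2.3) = 7.968 servings → $5.18.
salmon + spinach with both tight: 3.961 servings and 2.329 servings → $15.67.
salmon + black beans: intersection lies outside the first quadrant.
spinach + black beans with both tight: 2.751 servings and 0.2927 servings → $3.49.
The minimum over all feasible corners is $3.49.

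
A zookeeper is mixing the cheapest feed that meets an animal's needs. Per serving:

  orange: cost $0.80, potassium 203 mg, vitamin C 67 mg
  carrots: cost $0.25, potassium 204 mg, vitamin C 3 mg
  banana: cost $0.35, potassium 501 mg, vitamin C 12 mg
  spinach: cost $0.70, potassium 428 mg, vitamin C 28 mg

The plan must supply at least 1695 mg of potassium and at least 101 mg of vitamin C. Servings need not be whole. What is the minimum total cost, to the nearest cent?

$1.82

With two linear requirements the optimum uses one or two foods; enumerate the corners.
orange only: max(1695/203, 101/67) = 8.35 servings → $6.68.
carrots only: max(1695/204, 101/3) = 33.67 servings → $8.42.
banana only: max(1695/501, 101/12) = 8.417 servings → $2.95.
spinach only: max(1695/428, 101/28) = 3.96 servings → $2.77.
orange + carrots with both tight: 1.188 servings and 7.126 servings → $2.73.
orange + banana with both tight: 0.9721 servings and 2.989 servings → $1.82.
orange + spinach with both targets exact would need a negative amount; discard.
carrots + banana with both targets exact would need a negative amount; discard.
carrots + spinach with both tight: 0.9557 servings and 3.505 servings → $2.69.
banana + spinach with both tight: 0.4759 servings and 3.403 servings → $2.55.
Cheapest feasible corner: $1.82.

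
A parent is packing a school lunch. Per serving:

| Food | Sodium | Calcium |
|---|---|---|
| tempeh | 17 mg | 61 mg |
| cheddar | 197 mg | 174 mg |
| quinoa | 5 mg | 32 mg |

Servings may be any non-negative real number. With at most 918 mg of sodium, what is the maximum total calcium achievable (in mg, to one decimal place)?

Calcium per mg sodium: quinoa 6.4, tempeh 3.588, cheddar 0.8832.
With no serving limits, spend the whole sodium allowance on quinoa: 918 mg / 5 mg × 32 mg = 5875.2 mg.

5875.2 mg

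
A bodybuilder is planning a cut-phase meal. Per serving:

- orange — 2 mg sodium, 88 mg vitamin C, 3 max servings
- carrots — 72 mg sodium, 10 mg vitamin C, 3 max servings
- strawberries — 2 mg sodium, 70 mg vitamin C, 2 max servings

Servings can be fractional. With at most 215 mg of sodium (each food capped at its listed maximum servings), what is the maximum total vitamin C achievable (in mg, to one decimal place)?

432.5 mg

Vitamin C per mg sodium: orange 44, strawberries 35, carrots 0.1389.
Take 3 servings of orange: uses 6 mg sodium, +264.0 mg vitamin C (running total 264.0 mg).
Take 2 servings of strawberries: uses 4 mg sodium, +140.0 mg vitamin C (running total 404.0 mg).
Take 2.847 servings of carrots: uses 205 mg sodium, +28.5 mg vitamin C (running total 432.5 mg).
Greedy by best ratio exhausts the sodium allowance optimally: 432.5 mg.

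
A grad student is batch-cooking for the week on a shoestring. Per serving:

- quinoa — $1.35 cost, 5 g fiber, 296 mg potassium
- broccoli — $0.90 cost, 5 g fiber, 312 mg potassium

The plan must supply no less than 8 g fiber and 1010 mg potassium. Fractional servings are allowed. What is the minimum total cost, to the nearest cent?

$2.91

A basic optimal solution has at most two foods positive. Try each food alone and each pair with both targets met exactly.
quinoa only: max(8/5, 1010/296) = 3.412 servings → $4.61.
broccoli only: max(8/5, 1010/312) = 3.237 servings → $2.91.
quinoa + broccoli: the both-tight solution has a negative serving — not a feasible corner.
Cheapest feasible corner: $2.91.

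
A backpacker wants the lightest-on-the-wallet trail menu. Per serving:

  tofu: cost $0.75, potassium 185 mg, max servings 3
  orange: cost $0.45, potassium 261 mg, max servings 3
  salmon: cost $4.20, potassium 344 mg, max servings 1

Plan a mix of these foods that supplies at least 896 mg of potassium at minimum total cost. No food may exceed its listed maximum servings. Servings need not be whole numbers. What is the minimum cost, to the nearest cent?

$1.81

Cost per mg of potassium: orange $0.0017, tofu $0.0041, salmon $0.0122.
Take 3 servings of orange: +783.0 mg potassium for $1.35 (total $1.35, still need 113.0 mg).
Take 0.6108 servings of tofu: +113.0 mg potassium for $0.46 (total $1.81, still need 0.0 mg).
Filling from the cheapest source first is optimal under one linear minimum: $1.81.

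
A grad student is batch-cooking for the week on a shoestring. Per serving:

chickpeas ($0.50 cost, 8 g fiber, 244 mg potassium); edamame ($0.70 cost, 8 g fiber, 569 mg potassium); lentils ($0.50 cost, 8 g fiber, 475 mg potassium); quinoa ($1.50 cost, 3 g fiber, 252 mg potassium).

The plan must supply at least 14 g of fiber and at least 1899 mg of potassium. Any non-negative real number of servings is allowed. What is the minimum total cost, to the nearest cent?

Check every corner: each single food scaled to meet both minima, and each pair solved so both constraints bind.
chickpeas only: max(14/8, 1899/244) = 7.783 servings → $3.89.
edamame only: max(14/8, 1899/569) = 3.337 servings → $2.34.
lentils only: max(14/8, 1899/475) = 3.998 servings → $2.00.
quinoa only: max(14/3, 1899/252) = 7.536 servings → $11.30.
chickpeas + edamame: intersection lies outside the first quadrant.
chickpeas + lentils: intersection lies outside the first quadrant.
chickpeas + quinoa with both targets exact would need a negative amount; discard.
edamame + lentils: intersection lies outside the first quadrant.
edamame + quinoa: the both-tight solution has a negative serving — not a feasible corner.
lentils + quinoa with both targets exact would need a negative amount; discard.
Cheapest feasible corner: $2.00.

$2.00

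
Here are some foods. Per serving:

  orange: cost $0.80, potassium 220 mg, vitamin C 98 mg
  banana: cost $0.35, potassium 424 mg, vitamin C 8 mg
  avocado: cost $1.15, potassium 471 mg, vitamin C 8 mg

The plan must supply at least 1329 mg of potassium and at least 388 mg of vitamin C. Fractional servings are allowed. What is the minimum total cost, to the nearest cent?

A basic optimal solution has at most two foods positive. Try each food alone and each pair with both targets met exactly.
orange only: max(1329/220, 388/98) = 6.041 servings → $4.83.
banana only: max(1329/424, 388/8) = 48.5 servings → $16.98.
avocado only: max(1329/471, 388/8) = 48.5 servings → $55.77.
orange + banana with both tight: 3.867 servings and 1.128 servings → $3.49.
orange + avocado with both tight: 3.877 servings and 1.011 servings → $4.26.
banana + avocado: intersection lies outside the first quadrant.
The minimum over all feasible corners is $3.49.

$3.49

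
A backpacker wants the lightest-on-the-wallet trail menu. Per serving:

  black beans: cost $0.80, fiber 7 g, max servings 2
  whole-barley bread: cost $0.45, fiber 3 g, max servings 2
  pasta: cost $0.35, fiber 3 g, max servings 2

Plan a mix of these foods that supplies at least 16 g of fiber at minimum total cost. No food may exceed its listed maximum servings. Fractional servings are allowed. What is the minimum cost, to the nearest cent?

$1.83

Cost per g of fiber: black beans $0.1143, pasta $0.1167, whole-barley bread $0.1500.
Take 2 servings of black beans: +14.0 g fiber for $1.60 (total $1.60, still need 2.0 g).
Take 0.6667 servings of pasta: +2.0 g fiber for $0.23 (total $1.83, still need 0.0 g).
Greedy by cheapest-per-g is optimal for a single linear constraint, so the minimum cost is $1.83.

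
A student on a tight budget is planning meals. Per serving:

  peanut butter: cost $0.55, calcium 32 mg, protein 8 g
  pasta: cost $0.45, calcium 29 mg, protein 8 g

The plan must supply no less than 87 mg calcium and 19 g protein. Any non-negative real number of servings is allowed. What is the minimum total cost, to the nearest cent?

Check every corner: each single food scaled to meet both minima, and each pair solved so both constraints bind.
peanut butter only: max(87/32, 19/8) = 2.719 servings → $1.50.
pasta only: max(87/29, 19/8) = 3 servings → $1.35.
peanut butter + pasta: intersection lies outside the first quadrant.
So the least-cost plan costs $1.35.

$1.35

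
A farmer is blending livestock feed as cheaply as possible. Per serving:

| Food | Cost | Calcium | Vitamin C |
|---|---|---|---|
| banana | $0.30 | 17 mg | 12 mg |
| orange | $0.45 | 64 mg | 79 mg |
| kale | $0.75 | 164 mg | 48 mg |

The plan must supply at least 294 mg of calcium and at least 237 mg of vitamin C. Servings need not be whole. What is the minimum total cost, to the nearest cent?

$1.74

An LP optimum is at a vertex; with two nutrient constraints at most two foods are used. Check each candidate.
banana only: max(294/17, 237/12) = 19.75 servings → $5.92.
orange only: max(294/64, 237/79) = 4.594 servings → $2.07.
kale only: max(294/164, 237/48) = 4.938 servings → $3.70.
banana + orange with both tight: 14.01 servings and 0.8713 servings → $4.60.
banana + kale: intersection lies outside the first quadrant.
orange + kale with both tight: 2.505 servings and 0.8153 servings → $1.74.
The minimum over all feasible corners is $1.74.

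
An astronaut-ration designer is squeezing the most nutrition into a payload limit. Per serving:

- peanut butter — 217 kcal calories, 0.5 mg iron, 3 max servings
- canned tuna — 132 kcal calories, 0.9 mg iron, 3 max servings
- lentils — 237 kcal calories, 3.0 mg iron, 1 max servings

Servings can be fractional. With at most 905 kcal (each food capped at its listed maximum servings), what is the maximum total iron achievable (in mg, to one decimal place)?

Iron per kcal: lentils 0.01266, canned tuna 0.006818, peanut butter 0.002304.
Take 1 serving of lentils: uses 237 kcal, +3.0 mg iron (running total 3.0 mg).
Take 3 servings of canned tuna: uses 396 kcal, +2.7 mg iron (running total 5.7 mg).
Take 1.253 servings of peanut butter: uses 272 kcal, +0.6 mg iron (running total 6.3 mg).
Filling greedily by iron-per-kcal is optimal for one linear limit, giving 6.3 mg.

6.3 mg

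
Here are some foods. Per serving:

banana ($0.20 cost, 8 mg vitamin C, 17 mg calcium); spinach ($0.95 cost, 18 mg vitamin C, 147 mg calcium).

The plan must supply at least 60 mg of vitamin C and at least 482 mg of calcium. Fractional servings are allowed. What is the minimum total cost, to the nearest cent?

$3.13

This is a tiny linear program; its minimum lies at a vertex of the feasible set. List the vertices and price them.
banana only: max(60/8, 482/17) = 28.35 servings → $5.67.
spinach only: max(60/18, 482/147) = 3.333 servings → $3.17.
banana + spinach with both tight: 0.1655 servings and 3.26 servings → $3.13.
The minimum over all feasible corners is $3.13.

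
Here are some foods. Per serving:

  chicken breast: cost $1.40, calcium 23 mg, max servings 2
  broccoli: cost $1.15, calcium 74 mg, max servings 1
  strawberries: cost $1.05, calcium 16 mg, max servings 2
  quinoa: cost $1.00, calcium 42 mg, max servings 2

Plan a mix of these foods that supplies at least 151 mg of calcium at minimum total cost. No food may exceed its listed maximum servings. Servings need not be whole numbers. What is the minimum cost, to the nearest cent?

Cost per mg of calcium: broccoli $0.0155, quinoa $0.0238, chicken breast $0.0609, strawberries $0.0656.
Take 1 serving of broccoli: +74.0 mg calcium for $1.15 (total $1.15, still need 77.0 mg).
Take 1.833 servings of quinoa: +77.0 mg calcium for $1.83 (total $2.98, still need 0.0 mg).
Greedy by cheapest-per-mg is optimal for a single linear constraint, so the minimum cost is $2.98.

$2.98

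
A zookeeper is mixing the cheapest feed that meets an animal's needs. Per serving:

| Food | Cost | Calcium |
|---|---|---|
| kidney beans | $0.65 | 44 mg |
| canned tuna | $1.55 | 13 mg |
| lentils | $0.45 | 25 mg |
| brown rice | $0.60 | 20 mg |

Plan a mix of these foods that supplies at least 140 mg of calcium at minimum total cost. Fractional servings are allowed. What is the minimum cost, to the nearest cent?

$2.07

Cost per mg of calcium: kidney beans $0.0148, lentils $0.0180, brown rice $0.0300, canned tuna $0.1192.
With no serving limits, use only kidney beans: 140 mg / 44 mg = 3.182 servings × $0.65 = $2.07.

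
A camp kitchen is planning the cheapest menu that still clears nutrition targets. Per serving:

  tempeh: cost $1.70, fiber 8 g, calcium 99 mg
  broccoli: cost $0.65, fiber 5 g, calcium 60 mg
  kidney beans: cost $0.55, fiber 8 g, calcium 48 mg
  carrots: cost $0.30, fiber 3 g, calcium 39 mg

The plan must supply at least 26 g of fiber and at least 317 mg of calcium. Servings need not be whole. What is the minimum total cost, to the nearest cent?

$2.51

Compare the cost at each extreme point of the feasible region.
tempeh only: max(26/8, 317/99) = 3.25 servings → $5.53.
broccoli only: max(26/5, 317/60) = 5.283 servings → $3.43.
kidney beans only: max(26/8, 317/48) = 6.604 servings → $3.63.
carrots only: max(26/3, 317/39) = 8.667 servings → $2.60.
tempeh + broccoli with both tight: 1.667 servings and 2.533 servings → $4.48.
tempeh + kidney beans with both tight: 3.157 servings and 0.09314 servings → $5.42.
tempeh + carrots with both targets exact would need a negative amount; discard.
broccoli + kidney beans: the both-tight solution has a negative serving — not a feasible corner.
broccoli + carrots with both tight: 4.2 servings and 1.667 servings → $3.23.
kidney beans + carrots with both tight: 0.375 servings and 7.667 servings → $2.51.
The minimum over all feasible corners is $2.51.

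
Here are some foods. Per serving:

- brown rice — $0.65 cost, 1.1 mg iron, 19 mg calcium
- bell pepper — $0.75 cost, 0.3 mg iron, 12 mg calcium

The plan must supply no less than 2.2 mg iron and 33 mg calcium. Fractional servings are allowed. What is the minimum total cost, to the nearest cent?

$1.30

With two linear requirements the optimum uses one or two foods; enumerate the corners.
brown rice only: max(2.2/1.1, 33/19) = 2 servings → $1.30.
bell pepper only: max(2.2/0.3, 33/12) = 7.333 servings → $5.50.
brown rice + bell pepper: intersection lies outside the first quadrant.
Cheapest feasible corner: $1.30.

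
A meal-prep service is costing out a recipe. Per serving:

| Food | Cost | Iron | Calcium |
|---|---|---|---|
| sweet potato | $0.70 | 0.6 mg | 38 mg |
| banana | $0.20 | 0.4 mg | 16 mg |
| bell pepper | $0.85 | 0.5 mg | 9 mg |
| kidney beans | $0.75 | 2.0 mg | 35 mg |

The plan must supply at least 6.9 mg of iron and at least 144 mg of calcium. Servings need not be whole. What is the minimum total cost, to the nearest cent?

Two binding constraints pin down two serving amounts, so the optimal mix uses at most two foods. The candidates are each food alone (scaled to the tighter of iron/calcium) and each pair with both constraints tight.
sweet potato only: max(6.9/0.6, 144/38) = 11.5 servings → $8.05.
banana only: max(6.9/0.4, 144/16) = 17.25 servings → $3.45.
bell pepper only: max(6.9/0.5, 144/9) = 16 servings → $13.60.
kidney beans only: max(6.9/2.0, 144/35) = 4.114 servings → $3.09.
sweet potato + banana: the both-tight solution has a negative serving — not a feasible corner.
sweet potato + bell pepper with both tight: 0.7279 servings and 12.93 servings → $11.50.
sweet potato + kidney beans with both tight: 0.8455 servings and 3.196 servings → $2.99.
banana + bell pepper with both tight: 2.25 servings and 12 servings → $10.65.
banana + kidney beans with both tight: 2.583 servings and 2.933 servings → $2.72.
bell pepper + kidney beans: intersection lies outside the first quadrant.
Cheapest feasible corner: $2.72.

$2.72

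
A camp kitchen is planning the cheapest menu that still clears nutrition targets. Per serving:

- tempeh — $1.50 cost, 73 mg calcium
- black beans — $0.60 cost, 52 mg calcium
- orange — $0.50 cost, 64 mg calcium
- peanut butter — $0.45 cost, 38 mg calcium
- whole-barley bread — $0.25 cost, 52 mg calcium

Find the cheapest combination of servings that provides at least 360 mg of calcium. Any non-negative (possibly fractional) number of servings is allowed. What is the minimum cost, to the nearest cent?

Cost per mg of calcium: whole-barley bread $0.0048, orange $0.0078, black beans $0.0115, peanut butter $0.0118, tempeh $0.0205.
With no serving limits, use only whole-barley bread: 360 mg / 52 mg = 6.923 servings × $0.25 = $1.73.

$1.73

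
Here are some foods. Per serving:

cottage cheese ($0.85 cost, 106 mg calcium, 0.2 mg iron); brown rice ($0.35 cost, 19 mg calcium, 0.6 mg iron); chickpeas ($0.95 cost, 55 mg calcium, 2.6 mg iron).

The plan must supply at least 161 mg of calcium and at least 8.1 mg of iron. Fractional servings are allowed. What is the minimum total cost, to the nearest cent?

An LP optimum is at a vertex; with two nutrient constraints at most two foods are used. Check each candidate.
cottage cheese only: max(161/106, 8.1/0.2) = 40.5 servings → $34.42.
brown rice only: max(161/19, 8.1/0.6) = 13.5 servings → $4.72.
chickpeas only: max(161/55, 8.1/2.6) = 3.115 servings → $2.96.
cottage cheese + brown rice: intersection lies outside the first quadrant.
cottage cheese + chickpeas: the both-tight solution has a negative serving — not a feasible corner.
brown rice + chickpeas: the both-tight solution has a negative serving — not a feasible corner.
Cheapest feasible corner: $2.96.

$2.96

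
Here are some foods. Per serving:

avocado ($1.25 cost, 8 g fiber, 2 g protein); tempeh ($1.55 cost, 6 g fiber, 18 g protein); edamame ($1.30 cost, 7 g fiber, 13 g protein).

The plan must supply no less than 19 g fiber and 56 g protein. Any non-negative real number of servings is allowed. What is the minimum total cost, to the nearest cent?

$4.84

Minimising a linear cost over {fiber ≥ 19, protein ≥ 56, servings ≥ 0} — the optimum is at a vertex, using one or two foods.
avocado only: max(19/8, 56/2) = 28 servings → $35.00.
tempeh only: max(19/6, 56/18) = 3.167 servings → $4.91.
edamame only: max(19/7, 56/13) = 4.308 servings → $5.60.
avocado + tempeh with both tight: 0.04545 servings and 3.106 servings → $4.87.
avocado + edamame with both targets exact would need a negative amount; discard.
tempeh + edamame with both tight: 3.021 servings and 0.125 servings → $4.84.
So the least-cost plan costs $4.84.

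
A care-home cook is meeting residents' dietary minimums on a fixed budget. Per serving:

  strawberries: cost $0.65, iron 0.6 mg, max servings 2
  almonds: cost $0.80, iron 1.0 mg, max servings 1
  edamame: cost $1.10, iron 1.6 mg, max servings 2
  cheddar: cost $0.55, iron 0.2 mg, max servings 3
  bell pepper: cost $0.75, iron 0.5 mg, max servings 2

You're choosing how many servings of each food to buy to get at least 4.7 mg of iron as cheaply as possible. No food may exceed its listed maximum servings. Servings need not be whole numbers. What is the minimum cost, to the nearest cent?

$3.54

Cost per mg of iron: edamame $0.6875, almonds $0.8000, strawberries $1.0833, bell pepper $1.5000, cheddar $2.7500.
Take 2 servings of edamame: +3.2 mg iron for $2.20 (total $2.20, still need 1.5 mg).
Take 1 serving of almonds: +1.0 mg iron for $0.80 (total $3.00, still need 0.5 mg).
Take 0.8333 servings of strawberries: +0.5 mg iron for $0.54 (total $3.54, still need 0.0 mg).
Greedy by cheapest-per-mg is optimal for a single linear constraint, so the minimum cost is $3.54.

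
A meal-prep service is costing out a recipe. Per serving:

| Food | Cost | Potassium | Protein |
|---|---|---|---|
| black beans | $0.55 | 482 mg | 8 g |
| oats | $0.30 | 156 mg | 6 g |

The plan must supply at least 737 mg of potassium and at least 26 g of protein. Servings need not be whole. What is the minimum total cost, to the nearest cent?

black beans only: max(737/482, 26/8) = 3.25 servings → $1.79.
oats only: max(737/156, 26/6) = 4.724 servings → $1.42.
black beans + oats with both tight: 0.2226 servings and 4.036 servings → $1.33.
The minimum over all feasible corners is $1.33.

$1.33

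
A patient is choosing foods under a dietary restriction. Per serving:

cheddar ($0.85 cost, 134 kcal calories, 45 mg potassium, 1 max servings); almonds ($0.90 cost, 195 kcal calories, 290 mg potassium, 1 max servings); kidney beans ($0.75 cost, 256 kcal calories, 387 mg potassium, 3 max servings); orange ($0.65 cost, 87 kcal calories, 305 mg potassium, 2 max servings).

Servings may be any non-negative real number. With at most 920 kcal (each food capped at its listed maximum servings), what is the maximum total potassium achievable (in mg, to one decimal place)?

Potassium per kcal: orange 3.506, kidney beans 1.512, almonds 1.487, cheddar 0.3358.
Take 2 servings of orange: uses 174 kcal, +610.0 mg potassium (running total 610.0 mg).
Take 2.914 servings of kidney beans: uses 746 kcal, +1127.7 mg potassium (running total 1737.7 mg).
Filling greedily by potassium-per-kcal is optimal for one linear limit, giving 1737.7 mg.

1737.7 mg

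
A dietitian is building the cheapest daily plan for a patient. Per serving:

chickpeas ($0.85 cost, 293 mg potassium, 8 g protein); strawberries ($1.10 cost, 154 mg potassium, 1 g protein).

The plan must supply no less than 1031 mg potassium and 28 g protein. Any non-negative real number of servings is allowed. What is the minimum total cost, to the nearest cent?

$2.99

Two binding constraints pin down two serving amounts, so the optimal mix uses at most two foods. The candidates are each food alone (scaled to the tighter of potassium/protein) and each pair with both constraints tight.
chickpeas only: max(1031/293, 28/8) = 3.519 servings → $2.99.
strawberries only: max(1031/154, 28/1) = 28 servings → $30.80.
chickpeas + strawberries with both tight: 3.494 servings and 0.04686 servings → $3.02.
The minimum over all feasible corners is $2.99.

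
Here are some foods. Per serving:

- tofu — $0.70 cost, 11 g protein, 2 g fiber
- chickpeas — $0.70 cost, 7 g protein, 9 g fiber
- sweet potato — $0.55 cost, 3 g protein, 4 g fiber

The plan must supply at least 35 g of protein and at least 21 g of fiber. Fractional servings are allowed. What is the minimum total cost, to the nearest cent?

Minimising a linear cost over {protein ≥ 35, fiber ≥ 21, servings ≥ 0} — the optimum is at a vertex, using one or two foods.
tofu only: max(35/11, 21/2) = 10.5 servings → $7.35.
chickpeas only: max(35/7, 21/9) = 5 servings → $3.50.
sweet potato only: max(35/3, 21/4) = 11.67 servings → $6.42.
tofu + chickpeas with both tight: 1.976 servings and 1.894 servings → $2.71.
tofu + sweet potato with both tight: 2.026 servings and 4.237 servings → $3.75.
chickpeas + sweet potato with both targets exact would need a negative amount; discard.
The minimum over all feasible corners is $2.71.

$2.71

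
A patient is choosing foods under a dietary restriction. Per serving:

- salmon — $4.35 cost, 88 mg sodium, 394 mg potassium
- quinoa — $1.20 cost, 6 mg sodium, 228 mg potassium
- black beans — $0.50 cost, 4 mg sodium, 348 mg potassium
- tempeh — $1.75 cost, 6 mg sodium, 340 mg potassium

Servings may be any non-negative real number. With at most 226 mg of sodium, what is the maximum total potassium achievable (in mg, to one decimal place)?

Potassium per mg sodium: black beans 87, tempeh 56.67, quinoa 38, salmon 4.477.
With no serving limits, spend the whole sodium allowance on black beans: 226 mg / 4 mg × 348 mg = 19662.0 mg.

19662.0 mg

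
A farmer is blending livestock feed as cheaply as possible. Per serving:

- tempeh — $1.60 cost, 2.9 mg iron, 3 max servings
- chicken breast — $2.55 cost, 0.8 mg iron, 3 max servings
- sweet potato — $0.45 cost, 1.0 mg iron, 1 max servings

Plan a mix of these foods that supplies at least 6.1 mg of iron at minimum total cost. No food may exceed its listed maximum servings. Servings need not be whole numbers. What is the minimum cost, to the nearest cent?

Cost per mg of iron: sweet potato $0.4500, tempeh $0.5517, chicken breast $3.1875.
Take 1 serving of sweet potato: +1.0 mg iron for $0.45 (total $0.45, still need 5.1 mg).
Take 1.759 servings of tempeh: +5.1 mg iron for $2.81 (total $3.26, still need 0.0 mg).
Greedy by cheapest-per-mg is optimal for a single linear constraint, so the minimum cost is $3.26.

$3.26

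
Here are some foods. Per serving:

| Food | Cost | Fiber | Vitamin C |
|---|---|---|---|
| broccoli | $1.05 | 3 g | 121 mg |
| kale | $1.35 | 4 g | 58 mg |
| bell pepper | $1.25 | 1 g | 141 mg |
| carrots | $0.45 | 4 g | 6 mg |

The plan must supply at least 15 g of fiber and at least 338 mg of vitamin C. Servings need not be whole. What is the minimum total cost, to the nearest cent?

$3.62

An LP optimum is at a vertex; with two nutrient constraints at most two foods are used. Check each candidate.
broccoli only: max(15/3, 338/121) = 5 servings → $5.25.
kale only: max(15/4, 338/58) = 5.828 servings → $7.87.
bell pepper only: max(15/1, 338/141) = 15 servings → $18.75.
carrots only: max(15/4, 338/6) = 56.33 servings → $25.35.
broccoli + kale with both tight: 1.555 servings and 2.584 servings → $5.12.
broccoli + bell pepper with both targets exact would need a negative amount; discard.
broccoli + carrots with both tight: 2.708 servings and 1.719 servings → $3.62.
kale + bell pepper with both tight: 3.512 servings and 0.9526 servings → $5.93.
kale + carrots with both targets exact would need a negative amount; discard.
bell pepper + carrots with both tight: 2.262 servings and 3.185 servings → $4.26.
The minimum over all feasible corners is $3.62.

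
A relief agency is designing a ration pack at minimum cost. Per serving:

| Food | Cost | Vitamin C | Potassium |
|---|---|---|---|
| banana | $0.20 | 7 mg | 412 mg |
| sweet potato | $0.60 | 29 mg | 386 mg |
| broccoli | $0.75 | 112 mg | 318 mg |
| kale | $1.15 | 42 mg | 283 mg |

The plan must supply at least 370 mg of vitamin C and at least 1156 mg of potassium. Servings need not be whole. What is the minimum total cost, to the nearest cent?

$2.52

The cheapest plan sits at a corner of the feasible region — with two constraints it uses at most two foods.
banana only: max(370/7, 1156/412) = 52.86 servings → $10.57.
sweet potato only: max(370/29, 1156/386) = 12.76 servings → $7.66.
broccoli only: max(370/112, 1156/318) = 3.635 servings → $2.73.
kale only: max(370/42, 1156/283) = 8.81 servings → $10.13.
banana + sweet potato with both targets exact would need a negative amount; discard.
banana + broccoli with both tight: 0.269 servings and 3.287 servings → $2.52.
banana + kale: the both-tight solution has a negative serving — not a feasible corner.
sweet potato + broccoli with both tight: 0.3473 servings and 3.214 servings → $2.62.
sweet potato + kale: intersection lies outside the first quadrant.
broccoli + kale with both tight: 3.062 servings and 0.6441 servings → $3.04.
The minimum over all feasible corners is $2.52.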